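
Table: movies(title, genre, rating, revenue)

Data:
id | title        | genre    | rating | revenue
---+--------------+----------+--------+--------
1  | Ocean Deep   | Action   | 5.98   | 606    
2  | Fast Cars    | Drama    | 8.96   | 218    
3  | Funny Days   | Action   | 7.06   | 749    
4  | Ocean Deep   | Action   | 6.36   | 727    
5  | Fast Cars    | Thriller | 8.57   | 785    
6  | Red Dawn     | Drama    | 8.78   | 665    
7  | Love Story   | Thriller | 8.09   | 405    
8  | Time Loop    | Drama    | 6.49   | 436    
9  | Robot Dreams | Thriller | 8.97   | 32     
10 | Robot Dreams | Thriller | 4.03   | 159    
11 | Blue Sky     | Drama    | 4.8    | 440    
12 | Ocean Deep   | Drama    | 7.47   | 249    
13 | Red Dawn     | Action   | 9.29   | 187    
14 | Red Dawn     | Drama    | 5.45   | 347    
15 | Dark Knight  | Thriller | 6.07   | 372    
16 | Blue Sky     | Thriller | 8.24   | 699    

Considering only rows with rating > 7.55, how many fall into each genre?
SELECT genre, COUNT(*)
FROM movies
WHERE rating > 7.55
GROUP BY genre

Note: WHERE filters rows before grouping.

Result:
  Action: 1
  Drama: 2
  Thriller: 4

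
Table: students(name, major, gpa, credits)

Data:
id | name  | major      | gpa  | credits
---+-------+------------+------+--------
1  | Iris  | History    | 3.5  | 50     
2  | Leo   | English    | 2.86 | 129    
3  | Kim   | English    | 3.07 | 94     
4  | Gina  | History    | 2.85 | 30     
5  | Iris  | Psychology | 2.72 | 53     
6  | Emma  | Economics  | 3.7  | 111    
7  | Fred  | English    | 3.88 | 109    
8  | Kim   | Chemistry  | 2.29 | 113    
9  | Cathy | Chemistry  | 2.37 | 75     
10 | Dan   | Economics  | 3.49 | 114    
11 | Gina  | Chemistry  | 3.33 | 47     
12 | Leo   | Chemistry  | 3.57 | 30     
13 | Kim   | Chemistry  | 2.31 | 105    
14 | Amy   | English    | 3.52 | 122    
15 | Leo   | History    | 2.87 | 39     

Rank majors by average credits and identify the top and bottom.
SELECT major, AVG(credits)
FROM students
GROUP BY major
ORDER BY AVG(credits)

All groups:
  History: 39.67
  Psychology: 53.00
  Chemistry: 74.00
  Economics: 112.50
  English: 113.50

Highest: English (113.50)
Lowest: History (39.67)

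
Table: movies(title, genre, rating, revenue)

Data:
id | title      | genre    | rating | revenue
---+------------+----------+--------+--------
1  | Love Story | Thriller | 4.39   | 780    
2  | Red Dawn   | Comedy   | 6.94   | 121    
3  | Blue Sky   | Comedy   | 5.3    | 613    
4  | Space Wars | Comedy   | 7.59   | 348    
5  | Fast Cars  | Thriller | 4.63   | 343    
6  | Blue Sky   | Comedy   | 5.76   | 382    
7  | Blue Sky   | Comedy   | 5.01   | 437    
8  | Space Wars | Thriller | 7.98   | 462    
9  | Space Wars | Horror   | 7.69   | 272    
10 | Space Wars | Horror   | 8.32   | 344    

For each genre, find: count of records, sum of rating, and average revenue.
SELECT genre,
       COUNT(*) as cnt,
       SUM(rating) as total_rating,
       AVG(revenue) as avg_revenue
FROM movies
GROUP BY genre

Result:
  Comedy: 5 records, 30.60 total rating, 380.20 avg revenue
  Horror: 2 records, 16.01 total rating, 308.00 avg revenue
  Thriller: 3 records, 17.00 total rating, 528.33 avg revenue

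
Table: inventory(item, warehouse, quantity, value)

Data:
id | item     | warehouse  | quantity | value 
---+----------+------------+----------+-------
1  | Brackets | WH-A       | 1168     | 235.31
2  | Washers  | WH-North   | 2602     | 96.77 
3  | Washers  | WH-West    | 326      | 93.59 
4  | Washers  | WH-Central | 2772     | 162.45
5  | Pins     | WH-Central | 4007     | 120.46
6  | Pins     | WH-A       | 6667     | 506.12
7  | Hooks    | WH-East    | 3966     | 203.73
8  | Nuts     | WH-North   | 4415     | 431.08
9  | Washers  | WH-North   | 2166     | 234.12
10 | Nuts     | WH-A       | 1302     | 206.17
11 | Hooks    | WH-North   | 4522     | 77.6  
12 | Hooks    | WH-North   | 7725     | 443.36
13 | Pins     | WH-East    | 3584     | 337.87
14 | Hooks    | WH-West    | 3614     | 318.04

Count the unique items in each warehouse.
SELECT warehouse, COUNT(DISTINCT item)
FROM inventory
GROUP BY warehouse

Result:
  WH-A: 3 distinct
  WH-Central: 2 distinct
  WH-East: 2 distinct
  WH-North: 3 distinct
  WH-West: 2 distinct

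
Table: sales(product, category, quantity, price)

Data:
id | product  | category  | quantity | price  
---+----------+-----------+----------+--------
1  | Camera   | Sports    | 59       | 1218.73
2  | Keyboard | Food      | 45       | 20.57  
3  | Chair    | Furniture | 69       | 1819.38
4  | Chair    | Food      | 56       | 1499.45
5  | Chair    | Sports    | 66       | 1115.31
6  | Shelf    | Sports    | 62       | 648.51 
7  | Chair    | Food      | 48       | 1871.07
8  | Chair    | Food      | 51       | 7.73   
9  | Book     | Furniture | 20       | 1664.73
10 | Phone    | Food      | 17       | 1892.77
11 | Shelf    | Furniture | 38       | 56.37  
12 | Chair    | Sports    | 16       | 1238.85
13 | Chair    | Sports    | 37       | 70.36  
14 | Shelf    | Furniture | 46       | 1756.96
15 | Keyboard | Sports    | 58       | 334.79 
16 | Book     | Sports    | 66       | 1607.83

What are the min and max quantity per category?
SELECT category, MIN(quantity), MAX(quantity)
FROM sales
GROUP BY category

Result:
  Food: min=17, max=56
  Furniture: min=20, max=69
  Sports: min=16, max=66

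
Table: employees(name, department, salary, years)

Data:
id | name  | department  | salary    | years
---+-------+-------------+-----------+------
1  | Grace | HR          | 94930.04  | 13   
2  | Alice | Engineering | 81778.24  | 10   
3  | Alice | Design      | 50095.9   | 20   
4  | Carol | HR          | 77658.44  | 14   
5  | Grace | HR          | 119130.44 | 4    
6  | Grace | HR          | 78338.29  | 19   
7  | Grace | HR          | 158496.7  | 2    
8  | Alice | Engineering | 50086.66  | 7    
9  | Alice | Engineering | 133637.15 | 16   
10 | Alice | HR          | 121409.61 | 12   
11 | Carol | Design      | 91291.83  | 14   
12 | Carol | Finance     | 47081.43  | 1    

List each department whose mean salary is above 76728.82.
SELECT department, AVG(salary)
FROM employees
GROUP BY department
HAVING AVG(salary) > 76728.82

Result:
  Engineering: avg=88500.68
  HR: avg=108327.25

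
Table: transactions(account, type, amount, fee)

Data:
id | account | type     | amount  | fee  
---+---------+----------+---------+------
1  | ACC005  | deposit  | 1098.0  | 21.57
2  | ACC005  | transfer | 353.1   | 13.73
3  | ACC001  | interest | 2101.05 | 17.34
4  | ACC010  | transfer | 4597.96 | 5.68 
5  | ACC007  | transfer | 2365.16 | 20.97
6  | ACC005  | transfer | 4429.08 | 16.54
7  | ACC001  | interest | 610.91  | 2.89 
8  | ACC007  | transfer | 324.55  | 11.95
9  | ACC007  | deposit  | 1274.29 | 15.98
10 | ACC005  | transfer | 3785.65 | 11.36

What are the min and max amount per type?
SELECT type, MIN(amount), MAX(amount)
FROM transactions
GROUP BY type

Result:
  deposit: min=1098.00, max=1274.29
  interest: min=610.91, max=2101.05
  transfer: min=324.55, max=4597.96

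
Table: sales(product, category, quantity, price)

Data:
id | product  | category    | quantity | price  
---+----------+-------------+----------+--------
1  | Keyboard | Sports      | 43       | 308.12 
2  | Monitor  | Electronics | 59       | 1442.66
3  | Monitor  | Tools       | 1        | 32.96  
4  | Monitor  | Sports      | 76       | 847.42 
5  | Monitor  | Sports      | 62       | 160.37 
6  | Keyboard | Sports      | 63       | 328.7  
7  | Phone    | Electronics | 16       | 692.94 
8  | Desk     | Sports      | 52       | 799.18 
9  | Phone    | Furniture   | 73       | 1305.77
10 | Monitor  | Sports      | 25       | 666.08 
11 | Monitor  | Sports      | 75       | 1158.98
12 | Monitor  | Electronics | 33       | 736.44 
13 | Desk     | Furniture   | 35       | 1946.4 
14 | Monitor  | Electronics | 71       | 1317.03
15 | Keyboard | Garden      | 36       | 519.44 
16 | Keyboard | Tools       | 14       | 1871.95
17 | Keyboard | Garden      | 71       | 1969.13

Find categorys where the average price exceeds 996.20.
SELECT category, AVG(price)
FROM sales
GROUP BY category
HAVING AVG(price) > 996.20

Result:
  Electronics: avg=1047.27
  Furniture: avg=1626.09
  Garden: avg=1244.29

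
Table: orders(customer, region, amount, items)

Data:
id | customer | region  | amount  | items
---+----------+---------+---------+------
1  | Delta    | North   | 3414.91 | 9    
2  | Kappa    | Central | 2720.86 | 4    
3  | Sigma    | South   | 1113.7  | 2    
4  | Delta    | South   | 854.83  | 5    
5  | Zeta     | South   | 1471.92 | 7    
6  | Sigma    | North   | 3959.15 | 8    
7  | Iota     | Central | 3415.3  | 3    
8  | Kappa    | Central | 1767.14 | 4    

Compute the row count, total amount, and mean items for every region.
SELECT region,
       COUNT(*) as cnt,
       SUM(amount) as total_amount,
       AVG(items) as avg_items
FROM orders
GROUP BY region

Result:
  Central: 3 records, 7903.30 total amount, 3.67 avg items
  North: 2 records, 7374.06 total amount, 8.50 avg items
  South: 3 records, 3440.45 total amount, 4.67 avg items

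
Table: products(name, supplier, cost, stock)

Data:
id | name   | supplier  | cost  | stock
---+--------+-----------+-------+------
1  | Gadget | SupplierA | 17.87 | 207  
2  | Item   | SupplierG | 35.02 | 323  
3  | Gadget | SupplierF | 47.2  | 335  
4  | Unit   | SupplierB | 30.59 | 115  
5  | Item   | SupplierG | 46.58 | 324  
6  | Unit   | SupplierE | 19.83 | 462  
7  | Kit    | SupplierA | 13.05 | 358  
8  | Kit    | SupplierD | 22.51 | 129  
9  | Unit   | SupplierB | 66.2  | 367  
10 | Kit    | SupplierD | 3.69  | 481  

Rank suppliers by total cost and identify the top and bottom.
SELECT supplier, SUM(cost)
FROM products
GROUP BY supplier
ORDER BY SUM(cost)

All groups:
  SupplierE: 19.83
  SupplierD: 26.20
  SupplierA: 30.92
  SupplierF: 47.20
  SupplierG: 81.60
  SupplierB: 96.79

Highest: SupplierB (96.79)
Lowest: SupplierE (19.83)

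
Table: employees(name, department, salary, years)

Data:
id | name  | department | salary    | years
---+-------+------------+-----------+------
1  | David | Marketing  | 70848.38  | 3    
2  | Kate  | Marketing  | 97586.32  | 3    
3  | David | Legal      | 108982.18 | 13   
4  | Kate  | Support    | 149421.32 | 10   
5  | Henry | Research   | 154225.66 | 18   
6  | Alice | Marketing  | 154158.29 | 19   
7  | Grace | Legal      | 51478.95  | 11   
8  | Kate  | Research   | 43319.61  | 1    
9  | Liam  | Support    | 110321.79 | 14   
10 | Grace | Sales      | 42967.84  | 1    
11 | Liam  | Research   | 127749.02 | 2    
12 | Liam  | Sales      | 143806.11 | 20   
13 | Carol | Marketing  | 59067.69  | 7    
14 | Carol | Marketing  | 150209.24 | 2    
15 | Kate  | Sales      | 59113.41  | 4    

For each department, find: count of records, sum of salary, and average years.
SELECT department,
       COUNT(*) as cnt,
       SUM(salary) as total_salary,
       AVG(years) as avg_years
FROM employees
GROUP BY department

Result:
  Legal: 2 records, 160461.13 total salary, 12.00 avg years
  Marketing: 5 records, 531869.92 total salary, 6.80 avg years
  Research: 3 records, 325294.29 total salary, 7.00 avg years
  Sales: 3 records, 245887.36 total salary, 8.33 avg years
  Support: 2 records, 259743.11 total salary, 12.00 avg years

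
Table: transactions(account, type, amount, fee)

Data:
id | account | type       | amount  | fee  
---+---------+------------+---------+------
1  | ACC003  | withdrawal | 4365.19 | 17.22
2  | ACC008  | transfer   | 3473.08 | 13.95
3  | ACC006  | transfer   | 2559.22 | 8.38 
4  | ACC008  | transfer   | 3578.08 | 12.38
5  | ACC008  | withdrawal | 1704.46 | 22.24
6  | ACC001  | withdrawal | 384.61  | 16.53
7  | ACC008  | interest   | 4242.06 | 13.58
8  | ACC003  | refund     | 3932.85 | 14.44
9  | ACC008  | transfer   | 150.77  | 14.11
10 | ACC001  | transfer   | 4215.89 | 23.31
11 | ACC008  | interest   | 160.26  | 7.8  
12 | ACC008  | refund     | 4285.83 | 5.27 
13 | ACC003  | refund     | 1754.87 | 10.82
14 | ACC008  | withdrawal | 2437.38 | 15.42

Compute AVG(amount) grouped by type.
SELECT type, AVG(amount) as result
FROM transactions
GROUP BY type

Result:
  interest: 2201.16
  refund: 3324.52
  transfer: 2795.41
  withdrawal: 2222.91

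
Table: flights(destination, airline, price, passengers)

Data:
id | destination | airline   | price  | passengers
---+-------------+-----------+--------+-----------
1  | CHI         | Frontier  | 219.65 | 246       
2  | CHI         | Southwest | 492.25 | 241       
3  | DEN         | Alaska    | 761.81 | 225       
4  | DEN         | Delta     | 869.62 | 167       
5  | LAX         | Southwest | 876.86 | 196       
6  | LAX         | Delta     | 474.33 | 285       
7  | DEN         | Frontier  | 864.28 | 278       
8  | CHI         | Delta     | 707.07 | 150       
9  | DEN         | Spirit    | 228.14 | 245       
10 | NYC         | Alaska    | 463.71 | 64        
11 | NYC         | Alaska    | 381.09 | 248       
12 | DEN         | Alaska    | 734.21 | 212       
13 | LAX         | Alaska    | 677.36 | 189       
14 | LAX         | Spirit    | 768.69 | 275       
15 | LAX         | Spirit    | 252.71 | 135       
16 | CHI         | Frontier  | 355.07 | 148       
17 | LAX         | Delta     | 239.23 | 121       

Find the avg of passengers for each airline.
SELECT airline, AVG(passengers) as result
FROM flights
GROUP BY airline

Result:
  Alaska: 187.60
  Delta: 180.75
  Frontier: 224.00
  Southwest: 218.50
  Spirit: 218.33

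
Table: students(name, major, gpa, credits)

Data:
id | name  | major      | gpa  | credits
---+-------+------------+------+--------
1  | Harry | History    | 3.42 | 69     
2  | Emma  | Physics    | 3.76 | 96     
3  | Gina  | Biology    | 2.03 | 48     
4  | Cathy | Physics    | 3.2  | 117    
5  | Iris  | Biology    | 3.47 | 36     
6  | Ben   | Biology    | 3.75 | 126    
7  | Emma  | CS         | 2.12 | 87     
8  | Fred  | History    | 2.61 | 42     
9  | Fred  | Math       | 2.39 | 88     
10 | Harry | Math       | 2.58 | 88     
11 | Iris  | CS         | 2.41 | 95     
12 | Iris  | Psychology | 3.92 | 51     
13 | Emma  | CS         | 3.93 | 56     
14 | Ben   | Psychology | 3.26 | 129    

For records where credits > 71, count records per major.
SELECT major, COUNT(*)
FROM students
WHERE credits > 71
GROUP BY major

Note: WHERE filters rows before grouping.

Result:
  Biology: 1
  CS: 2
  Math: 2
  Physics: 2
  Psychology: 1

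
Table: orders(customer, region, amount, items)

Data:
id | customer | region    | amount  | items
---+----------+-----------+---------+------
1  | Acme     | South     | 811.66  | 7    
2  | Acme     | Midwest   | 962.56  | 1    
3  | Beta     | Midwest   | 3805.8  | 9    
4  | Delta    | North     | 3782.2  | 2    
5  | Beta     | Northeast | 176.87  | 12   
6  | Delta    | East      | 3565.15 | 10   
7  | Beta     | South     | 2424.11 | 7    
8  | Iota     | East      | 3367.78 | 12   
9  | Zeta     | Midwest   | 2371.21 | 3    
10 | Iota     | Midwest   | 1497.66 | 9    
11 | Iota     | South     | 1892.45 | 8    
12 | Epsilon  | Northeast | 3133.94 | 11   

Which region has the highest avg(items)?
SELECT region, AVG(items) as val
FROM orders
GROUP BY region
ORDER BY val DESC
LIMIT 1

Result: Northeast with avg(items) = 11.50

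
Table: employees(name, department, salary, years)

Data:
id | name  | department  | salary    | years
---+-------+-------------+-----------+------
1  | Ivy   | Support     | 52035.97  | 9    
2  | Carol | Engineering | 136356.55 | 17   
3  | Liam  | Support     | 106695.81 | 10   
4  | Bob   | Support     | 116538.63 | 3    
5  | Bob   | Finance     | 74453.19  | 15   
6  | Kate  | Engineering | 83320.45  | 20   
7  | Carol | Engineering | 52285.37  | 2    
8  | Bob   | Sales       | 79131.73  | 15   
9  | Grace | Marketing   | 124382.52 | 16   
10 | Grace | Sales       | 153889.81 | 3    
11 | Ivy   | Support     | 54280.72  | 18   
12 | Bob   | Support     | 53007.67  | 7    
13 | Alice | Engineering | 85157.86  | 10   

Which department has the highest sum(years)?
SELECT department, SUM(years) as val
FROM employees
GROUP BY department
ORDER BY val DESC
LIMIT 1

Result: Engineering with sum(years) = 49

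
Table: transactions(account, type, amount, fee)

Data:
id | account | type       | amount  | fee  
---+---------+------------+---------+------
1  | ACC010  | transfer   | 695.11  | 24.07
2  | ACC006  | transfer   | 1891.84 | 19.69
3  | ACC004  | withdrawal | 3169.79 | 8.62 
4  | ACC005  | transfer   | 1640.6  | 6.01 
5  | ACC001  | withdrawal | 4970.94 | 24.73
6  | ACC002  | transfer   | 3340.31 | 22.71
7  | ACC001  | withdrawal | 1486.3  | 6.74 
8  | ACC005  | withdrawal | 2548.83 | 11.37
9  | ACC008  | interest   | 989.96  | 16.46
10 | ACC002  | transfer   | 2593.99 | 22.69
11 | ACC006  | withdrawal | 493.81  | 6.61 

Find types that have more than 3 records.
SELECT type, COUNT(*) as cnt
FROM transactions
GROUP BY type
HAVING COUNT(*) > 3

Result:
  transfer: 5
  withdrawal: 5

Note: HAVING filters groups after aggregation, WHERE filters rows before.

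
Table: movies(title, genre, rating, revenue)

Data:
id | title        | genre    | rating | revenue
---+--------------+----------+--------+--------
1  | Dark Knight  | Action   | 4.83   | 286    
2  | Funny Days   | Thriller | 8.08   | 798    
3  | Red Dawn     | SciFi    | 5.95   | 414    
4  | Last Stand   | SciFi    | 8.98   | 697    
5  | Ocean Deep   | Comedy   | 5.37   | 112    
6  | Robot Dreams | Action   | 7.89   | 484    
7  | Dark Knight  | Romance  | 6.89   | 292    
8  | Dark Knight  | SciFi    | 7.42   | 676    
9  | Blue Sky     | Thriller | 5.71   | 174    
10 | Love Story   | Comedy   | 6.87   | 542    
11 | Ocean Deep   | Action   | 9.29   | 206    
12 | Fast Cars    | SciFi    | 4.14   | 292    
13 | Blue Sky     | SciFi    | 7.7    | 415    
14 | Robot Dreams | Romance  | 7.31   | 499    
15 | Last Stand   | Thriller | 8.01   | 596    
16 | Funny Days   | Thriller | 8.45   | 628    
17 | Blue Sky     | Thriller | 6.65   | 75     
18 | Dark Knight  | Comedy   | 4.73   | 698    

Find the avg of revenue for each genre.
SELECT genre, AVG(revenue) as result
FROM movies
GROUP BY genre

Result:
  Action: 325.33
  Comedy: 450.67
  Romance: 395.50
  SciFi: 498.80
  Thriller: 454.20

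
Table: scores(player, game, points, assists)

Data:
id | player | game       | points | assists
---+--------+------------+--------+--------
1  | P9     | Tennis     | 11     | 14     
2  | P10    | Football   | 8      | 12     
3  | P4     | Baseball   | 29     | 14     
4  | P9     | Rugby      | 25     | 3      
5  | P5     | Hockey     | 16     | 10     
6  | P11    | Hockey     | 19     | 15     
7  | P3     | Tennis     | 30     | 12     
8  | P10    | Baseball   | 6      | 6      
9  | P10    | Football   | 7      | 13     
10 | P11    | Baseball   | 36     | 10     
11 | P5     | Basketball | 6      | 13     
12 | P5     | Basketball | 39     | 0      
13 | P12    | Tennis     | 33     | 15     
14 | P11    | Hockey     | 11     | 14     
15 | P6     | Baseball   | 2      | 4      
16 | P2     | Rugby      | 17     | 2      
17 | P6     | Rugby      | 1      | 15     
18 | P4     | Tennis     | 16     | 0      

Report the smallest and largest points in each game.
SELECT game, MIN(points), MAX(points)
FROM scores
GROUP BY game

Result:
  Baseball: min=2, max=36
  Basketball: min=6, max=39
  Football: min=7, max=8
  Hockey: min=11, max=19
  Rugby: min=1, max=25
  Tennis: min=11, max=33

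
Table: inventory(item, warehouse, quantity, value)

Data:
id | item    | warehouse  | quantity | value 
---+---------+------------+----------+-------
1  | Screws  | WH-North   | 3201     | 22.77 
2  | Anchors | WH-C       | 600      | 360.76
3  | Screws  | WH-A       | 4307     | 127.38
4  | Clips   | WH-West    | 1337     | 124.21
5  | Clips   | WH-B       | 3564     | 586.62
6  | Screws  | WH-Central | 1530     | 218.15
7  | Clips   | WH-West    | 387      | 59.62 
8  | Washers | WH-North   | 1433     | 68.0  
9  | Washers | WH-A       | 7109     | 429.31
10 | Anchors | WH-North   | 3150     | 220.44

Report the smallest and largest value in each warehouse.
SELECT warehouse, MIN(value), MAX(value)
FROM inventory
GROUP BY warehouse

Result:
  WH-A: min=127.38, max=429.31
  WH-B: min=586.62, max=586.62
  WH-C: min=360.76, max=360.76
  WH-Central: min=218.15, max=218.15
  WH-North: min=22.77, max=220.44
  WH-West: min=59.62, max=124.21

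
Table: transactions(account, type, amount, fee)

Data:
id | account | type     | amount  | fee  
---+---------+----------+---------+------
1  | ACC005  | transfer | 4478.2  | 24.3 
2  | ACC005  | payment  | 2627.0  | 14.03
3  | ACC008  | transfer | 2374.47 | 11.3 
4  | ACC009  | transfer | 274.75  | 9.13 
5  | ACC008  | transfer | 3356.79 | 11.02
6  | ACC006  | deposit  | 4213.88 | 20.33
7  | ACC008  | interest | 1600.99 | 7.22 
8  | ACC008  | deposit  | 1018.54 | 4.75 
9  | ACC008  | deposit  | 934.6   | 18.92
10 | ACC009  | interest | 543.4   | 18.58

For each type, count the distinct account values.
SELECT type, COUNT(DISTINCT account)
FROM transactions
GROUP BY type

Result:
  deposit: 2 distinct
  interest: 2 distinct
  payment: 1 distinct
  transfer: 3 distinct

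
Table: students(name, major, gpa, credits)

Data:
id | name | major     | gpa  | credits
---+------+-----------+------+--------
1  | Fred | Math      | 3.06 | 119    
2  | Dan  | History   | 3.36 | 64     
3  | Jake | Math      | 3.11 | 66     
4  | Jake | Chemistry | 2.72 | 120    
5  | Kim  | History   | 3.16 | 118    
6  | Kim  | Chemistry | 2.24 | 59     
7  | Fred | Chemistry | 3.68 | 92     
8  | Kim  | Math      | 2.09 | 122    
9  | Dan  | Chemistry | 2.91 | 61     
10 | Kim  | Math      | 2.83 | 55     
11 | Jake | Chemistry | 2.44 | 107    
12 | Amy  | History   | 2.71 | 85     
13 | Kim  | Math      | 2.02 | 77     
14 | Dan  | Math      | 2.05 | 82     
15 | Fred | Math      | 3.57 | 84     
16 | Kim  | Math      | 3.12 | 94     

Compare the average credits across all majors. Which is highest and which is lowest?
SELECT major, AVG(credits)
FROM students
GROUP BY major
ORDER BY AVG(credits)

All groups:
  Math: 87.38
  Chemistry: 87.80
  History: 89.00

Highest: History (89.00)
Lowest: Math (87.38)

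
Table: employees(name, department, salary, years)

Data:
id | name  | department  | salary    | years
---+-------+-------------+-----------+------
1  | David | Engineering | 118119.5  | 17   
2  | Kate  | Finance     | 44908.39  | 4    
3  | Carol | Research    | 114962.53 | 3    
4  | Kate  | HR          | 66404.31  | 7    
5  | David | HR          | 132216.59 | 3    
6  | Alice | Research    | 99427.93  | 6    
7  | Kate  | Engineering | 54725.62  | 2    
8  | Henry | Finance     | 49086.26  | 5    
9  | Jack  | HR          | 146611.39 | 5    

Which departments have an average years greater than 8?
SELECT department, AVG(years)
FROM employees
GROUP BY department
HAVING AVG(years) > 8

Result:
  Engineering: avg=9.50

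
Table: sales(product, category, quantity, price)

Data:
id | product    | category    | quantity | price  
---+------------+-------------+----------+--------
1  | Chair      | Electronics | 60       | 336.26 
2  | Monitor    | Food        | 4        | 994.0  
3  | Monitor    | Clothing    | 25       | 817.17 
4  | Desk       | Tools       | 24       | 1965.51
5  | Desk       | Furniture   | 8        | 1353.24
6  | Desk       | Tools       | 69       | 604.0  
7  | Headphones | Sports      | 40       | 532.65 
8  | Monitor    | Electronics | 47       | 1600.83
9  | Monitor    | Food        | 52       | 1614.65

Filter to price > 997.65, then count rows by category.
SELECT category, COUNT(*)
FROM sales
WHERE price > 997.65
GROUP BY category

Note: WHERE filters rows before grouping.

Result:
  Electronics: 1
  Food: 1
  Furniture: 1
  Tools: 1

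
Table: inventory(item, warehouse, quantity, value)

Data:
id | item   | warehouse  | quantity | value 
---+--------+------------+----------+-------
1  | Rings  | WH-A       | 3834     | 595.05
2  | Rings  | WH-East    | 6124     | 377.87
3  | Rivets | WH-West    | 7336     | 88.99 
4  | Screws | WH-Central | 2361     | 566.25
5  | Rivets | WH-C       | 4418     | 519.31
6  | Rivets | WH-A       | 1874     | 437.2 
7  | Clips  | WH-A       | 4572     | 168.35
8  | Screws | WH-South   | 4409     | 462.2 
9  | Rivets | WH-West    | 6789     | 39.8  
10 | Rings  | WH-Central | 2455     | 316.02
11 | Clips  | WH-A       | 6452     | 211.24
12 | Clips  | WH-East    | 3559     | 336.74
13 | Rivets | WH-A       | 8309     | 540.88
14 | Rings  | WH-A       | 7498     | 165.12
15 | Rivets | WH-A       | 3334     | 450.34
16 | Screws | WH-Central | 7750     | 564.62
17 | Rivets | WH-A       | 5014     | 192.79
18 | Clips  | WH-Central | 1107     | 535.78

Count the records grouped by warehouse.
SELECT warehouse, COUNT(*) as count
FROM inventory
GROUP BY warehouse

Result:
  WH-A: 8
  WH-C: 1
  WH-Central: 4
  WH-East: 2
  WH-South: 1
  WH-West: 2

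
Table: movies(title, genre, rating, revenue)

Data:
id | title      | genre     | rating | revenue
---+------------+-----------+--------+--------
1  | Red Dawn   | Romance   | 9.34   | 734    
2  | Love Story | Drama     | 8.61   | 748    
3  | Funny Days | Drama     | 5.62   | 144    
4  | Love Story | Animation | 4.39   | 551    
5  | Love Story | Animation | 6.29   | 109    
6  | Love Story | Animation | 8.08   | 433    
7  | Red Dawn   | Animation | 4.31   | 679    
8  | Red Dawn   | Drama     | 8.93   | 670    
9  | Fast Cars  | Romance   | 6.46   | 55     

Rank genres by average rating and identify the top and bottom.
SELECT genre, AVG(rating)
FROM movies
GROUP BY genre
ORDER BY AVG(rating)

All groups:
  Animation: 5.77
  Drama: 7.72
  Romance: 7.90

Highest: Romance (7.90)
Lowest: Animation (5.77)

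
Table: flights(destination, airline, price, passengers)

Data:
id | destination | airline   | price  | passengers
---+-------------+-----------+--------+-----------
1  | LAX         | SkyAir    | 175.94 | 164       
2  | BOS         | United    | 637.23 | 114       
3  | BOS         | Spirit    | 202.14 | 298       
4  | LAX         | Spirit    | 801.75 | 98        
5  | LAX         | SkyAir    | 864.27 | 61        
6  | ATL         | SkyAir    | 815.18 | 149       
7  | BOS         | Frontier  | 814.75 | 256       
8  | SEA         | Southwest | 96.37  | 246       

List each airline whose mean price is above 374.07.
SELECT airline, AVG(price)
FROM flights
GROUP BY airline
HAVING AVG(price) > 374.07

Result:
  Frontier: avg=814.75
  SkyAir: avg=618.46
  Spirit: avg=501.95
  United: avg=637.23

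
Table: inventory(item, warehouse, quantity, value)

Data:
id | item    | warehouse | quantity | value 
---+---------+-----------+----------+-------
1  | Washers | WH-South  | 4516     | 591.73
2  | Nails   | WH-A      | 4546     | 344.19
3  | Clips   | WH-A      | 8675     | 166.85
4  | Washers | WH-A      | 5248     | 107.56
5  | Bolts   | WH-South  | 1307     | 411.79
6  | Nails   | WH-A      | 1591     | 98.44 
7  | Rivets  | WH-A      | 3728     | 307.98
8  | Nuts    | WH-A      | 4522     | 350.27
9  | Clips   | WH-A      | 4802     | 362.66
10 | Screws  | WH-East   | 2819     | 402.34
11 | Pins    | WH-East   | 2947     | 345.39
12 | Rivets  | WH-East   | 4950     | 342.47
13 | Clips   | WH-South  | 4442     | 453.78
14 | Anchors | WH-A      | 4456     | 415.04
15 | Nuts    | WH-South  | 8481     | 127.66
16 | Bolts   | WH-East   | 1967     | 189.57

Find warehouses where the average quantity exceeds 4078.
SELECT warehouse, AVG(quantity)
FROM inventory
GROUP BY warehouse
HAVING AVG(quantity) > 4078

Result:
  WH-A: avg=4696.00
  WH-South: avg=4686.50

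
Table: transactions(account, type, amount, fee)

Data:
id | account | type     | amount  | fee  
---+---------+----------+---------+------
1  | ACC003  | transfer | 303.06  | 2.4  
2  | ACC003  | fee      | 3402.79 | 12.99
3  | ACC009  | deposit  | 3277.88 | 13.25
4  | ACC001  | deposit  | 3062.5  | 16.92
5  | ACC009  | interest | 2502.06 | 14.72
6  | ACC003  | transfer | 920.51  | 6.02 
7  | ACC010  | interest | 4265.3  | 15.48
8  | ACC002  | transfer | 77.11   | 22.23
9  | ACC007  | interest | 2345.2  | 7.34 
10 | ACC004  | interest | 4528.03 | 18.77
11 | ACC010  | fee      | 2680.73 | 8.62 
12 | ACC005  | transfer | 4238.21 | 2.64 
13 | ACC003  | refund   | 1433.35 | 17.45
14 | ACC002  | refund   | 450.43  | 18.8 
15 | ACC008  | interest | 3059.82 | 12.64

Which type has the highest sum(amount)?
SELECT type, SUM(amount) as val
FROM transactions
GROUP BY type
ORDER BY val DESC
LIMIT 1

Result: interest with sum(amount) = 16700.41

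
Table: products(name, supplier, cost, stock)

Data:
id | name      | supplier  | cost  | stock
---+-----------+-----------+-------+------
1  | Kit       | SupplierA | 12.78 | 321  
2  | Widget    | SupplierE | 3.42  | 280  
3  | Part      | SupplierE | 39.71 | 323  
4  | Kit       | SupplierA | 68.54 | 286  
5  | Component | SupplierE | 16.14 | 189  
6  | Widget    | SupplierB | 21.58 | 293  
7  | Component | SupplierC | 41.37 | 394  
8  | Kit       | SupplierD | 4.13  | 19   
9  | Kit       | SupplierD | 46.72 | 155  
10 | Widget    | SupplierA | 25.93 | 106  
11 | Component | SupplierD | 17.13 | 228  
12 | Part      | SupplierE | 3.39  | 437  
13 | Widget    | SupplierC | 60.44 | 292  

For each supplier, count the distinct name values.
SELECT supplier, COUNT(DISTINCT name)
FROM products
GROUP BY supplier

Result:
  SupplierA: 2 distinct
  SupplierB: 1 distinct
  SupplierC: 2 distinct
  SupplierD: 2 distinct
  SupplierE: 3 distinct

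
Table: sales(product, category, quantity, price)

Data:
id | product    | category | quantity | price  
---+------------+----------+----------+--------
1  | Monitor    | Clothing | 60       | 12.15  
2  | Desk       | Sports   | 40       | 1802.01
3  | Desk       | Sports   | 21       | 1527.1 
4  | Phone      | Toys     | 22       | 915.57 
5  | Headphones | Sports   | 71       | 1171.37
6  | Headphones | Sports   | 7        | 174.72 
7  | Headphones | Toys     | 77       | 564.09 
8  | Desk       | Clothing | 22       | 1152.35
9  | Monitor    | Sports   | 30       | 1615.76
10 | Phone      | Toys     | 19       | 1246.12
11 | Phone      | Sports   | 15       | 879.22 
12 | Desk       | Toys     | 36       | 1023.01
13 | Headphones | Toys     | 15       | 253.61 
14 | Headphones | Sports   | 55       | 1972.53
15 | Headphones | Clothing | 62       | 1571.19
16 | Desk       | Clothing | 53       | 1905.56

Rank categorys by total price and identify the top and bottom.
SELECT category, SUM(price)
FROM sales
GROUP BY category
ORDER BY SUM(price)

All groups:
  Toys: 4002.40
  Clothing: 4641.25
  Sports: 9142.71

Highest: Sports (9142.71)
Lowest: Toys (4002.40)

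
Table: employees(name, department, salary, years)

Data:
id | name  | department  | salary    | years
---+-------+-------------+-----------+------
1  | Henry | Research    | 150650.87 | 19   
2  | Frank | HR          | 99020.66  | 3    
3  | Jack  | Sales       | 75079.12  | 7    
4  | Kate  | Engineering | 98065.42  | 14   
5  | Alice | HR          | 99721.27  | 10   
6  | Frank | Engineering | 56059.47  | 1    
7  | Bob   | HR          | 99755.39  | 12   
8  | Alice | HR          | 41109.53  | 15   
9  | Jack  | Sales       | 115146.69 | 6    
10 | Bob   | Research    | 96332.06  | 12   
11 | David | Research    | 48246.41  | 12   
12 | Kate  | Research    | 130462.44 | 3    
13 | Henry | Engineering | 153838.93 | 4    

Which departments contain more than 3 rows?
SELECT department, COUNT(*) as cnt
FROM employees
GROUP BY department
HAVING COUNT(*) > 3

Result:
  HR: 4
  Research: 4

Note: HAVING filters groups after aggregation, WHERE filters rows before.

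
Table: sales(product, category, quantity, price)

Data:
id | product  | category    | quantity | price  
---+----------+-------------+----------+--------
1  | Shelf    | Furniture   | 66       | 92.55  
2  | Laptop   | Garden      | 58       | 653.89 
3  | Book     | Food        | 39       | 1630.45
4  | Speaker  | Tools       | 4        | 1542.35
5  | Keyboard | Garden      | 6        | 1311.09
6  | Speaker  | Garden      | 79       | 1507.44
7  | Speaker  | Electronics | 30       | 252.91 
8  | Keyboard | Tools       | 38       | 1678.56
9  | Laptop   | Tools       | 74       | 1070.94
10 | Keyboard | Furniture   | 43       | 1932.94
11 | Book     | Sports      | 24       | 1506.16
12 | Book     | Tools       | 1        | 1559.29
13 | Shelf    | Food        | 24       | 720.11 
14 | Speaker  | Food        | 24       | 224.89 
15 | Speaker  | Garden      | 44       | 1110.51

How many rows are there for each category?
SELECT category, COUNT(*) as count
FROM sales
GROUP BY category

Result:
  Electronics: 1
  Food: 3
  Furniture: 2
  Garden: 4
  Sports: 1
  Tools: 4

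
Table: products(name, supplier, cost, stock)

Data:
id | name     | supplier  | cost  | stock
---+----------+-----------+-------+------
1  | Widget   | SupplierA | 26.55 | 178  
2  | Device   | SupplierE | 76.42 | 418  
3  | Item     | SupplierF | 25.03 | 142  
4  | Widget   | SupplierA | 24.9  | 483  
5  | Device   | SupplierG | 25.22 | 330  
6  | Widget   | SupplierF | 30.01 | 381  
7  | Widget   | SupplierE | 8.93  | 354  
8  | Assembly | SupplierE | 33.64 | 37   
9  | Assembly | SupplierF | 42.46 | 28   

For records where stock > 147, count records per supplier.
SELECT supplier, COUNT(*)
FROM products
WHERE stock > 147
GROUP BY supplier

Note: WHERE filters rows before grouping.

Result:
  SupplierA: 2
  SupplierE: 2
  SupplierF: 1
  SupplierG: 1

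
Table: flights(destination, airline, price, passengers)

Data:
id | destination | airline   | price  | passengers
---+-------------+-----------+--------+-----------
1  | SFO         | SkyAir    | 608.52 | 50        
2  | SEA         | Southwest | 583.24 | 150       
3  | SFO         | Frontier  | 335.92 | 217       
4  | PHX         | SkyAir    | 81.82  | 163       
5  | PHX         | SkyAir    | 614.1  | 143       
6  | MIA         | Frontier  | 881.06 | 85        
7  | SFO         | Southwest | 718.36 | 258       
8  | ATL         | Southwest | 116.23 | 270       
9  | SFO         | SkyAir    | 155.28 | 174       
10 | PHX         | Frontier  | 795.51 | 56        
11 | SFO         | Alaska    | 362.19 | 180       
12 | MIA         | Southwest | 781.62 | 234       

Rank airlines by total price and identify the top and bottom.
SELECT airline, SUM(price)
FROM flights
GROUP BY airline
ORDER BY SUM(price)

All groups:
  Alaska: 362.19
  SkyAir: 1459.72
  Frontier: 2012.49
  Southwest: 2199.45

Highest: Southwest (2199.45)
Lowest: Alaska (362.19)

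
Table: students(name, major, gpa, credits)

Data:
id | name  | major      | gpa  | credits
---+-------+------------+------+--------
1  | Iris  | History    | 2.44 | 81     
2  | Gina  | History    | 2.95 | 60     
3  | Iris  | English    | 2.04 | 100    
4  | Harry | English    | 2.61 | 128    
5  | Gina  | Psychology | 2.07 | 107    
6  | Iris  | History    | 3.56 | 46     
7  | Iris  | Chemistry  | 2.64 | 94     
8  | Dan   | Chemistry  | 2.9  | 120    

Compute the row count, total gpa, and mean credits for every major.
SELECT major,
       COUNT(*) as cnt,
       SUM(gpa) as total_gpa,
       AVG(credits) as avg_credits
FROM students
GROUP BY major

Result:
  Chemistry: 2 records, 5.54 total gpa, 107.00 avg credits
  English: 2 records, 4.65 total gpa, 114.00 avg credits
  History: 3 records, 8.95 total gpa, 62.33 avg credits
  Psychology: 1 records, 2.07 total gpa, 107.00 avg credits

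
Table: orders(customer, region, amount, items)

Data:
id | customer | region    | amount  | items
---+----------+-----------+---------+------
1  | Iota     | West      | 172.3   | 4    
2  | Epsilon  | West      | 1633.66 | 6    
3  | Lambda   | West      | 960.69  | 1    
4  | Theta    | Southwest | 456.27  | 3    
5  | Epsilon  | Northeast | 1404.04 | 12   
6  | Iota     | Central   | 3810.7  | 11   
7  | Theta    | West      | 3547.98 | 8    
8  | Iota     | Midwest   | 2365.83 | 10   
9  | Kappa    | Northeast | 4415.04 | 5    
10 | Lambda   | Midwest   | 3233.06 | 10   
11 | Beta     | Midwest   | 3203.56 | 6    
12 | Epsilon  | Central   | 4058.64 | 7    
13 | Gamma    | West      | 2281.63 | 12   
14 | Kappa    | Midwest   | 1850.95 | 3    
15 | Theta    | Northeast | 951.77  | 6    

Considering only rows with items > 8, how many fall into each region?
SELECT region, COUNT(*)
FROM orders
WHERE items > 8
GROUP BY region

Note: WHERE filters rows before grouping.

Result:
  Central: 1
  Midwest: 2
  Northeast: 1
  West: 1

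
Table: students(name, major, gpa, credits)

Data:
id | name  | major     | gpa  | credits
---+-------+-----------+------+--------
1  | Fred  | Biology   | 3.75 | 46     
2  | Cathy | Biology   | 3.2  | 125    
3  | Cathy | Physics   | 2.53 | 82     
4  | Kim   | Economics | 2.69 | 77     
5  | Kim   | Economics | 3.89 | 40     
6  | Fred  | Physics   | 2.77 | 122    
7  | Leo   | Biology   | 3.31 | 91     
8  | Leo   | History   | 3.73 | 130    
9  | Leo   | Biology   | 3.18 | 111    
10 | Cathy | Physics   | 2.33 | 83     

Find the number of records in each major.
SELECT major, COUNT(*) as count
FROM students
GROUP BY major

Result:
  Biology: 4
  Economics: 2
  History: 1
  Physics: 3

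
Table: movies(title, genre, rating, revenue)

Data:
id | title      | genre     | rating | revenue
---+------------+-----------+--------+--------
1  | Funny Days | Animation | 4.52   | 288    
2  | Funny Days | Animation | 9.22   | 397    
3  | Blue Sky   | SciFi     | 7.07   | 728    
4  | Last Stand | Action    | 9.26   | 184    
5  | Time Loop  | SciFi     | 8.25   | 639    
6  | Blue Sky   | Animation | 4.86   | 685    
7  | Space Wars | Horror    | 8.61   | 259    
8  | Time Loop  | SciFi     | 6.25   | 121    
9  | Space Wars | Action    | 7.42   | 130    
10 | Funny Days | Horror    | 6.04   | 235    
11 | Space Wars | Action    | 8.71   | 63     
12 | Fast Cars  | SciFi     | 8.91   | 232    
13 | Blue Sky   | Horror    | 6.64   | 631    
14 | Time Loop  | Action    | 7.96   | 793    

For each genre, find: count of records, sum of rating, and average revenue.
SELECT genre,
       COUNT(*) as cnt,
       SUM(rating) as total_rating,
       AVG(revenue) as avg_revenue
FROM movies
GROUP BY genre

Result:
  Action: 4 records, 33.35 total rating, 292.50 avg revenue
  Animation: 3 records, 18.60 total rating, 456.67 avg revenue
  Horror: 3 records, 21.29 total rating, 375.00 avg revenue
  SciFi: 4 records, 30.48 total rating, 430.00 avg revenue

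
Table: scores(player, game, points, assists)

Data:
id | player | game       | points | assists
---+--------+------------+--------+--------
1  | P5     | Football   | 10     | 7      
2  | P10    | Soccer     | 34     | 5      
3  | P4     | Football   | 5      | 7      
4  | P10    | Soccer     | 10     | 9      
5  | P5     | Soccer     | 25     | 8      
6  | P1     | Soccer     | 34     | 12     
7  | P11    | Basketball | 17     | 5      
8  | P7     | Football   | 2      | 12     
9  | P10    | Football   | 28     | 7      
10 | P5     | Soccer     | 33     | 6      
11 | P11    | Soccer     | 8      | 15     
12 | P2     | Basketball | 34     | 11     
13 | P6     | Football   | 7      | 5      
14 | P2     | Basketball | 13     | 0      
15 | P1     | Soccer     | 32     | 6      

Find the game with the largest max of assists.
SELECT game, MAX(assists) as val
FROM scores
GROUP BY game
ORDER BY val DESC
LIMIT 1

Result: Soccer with max(assists) = 15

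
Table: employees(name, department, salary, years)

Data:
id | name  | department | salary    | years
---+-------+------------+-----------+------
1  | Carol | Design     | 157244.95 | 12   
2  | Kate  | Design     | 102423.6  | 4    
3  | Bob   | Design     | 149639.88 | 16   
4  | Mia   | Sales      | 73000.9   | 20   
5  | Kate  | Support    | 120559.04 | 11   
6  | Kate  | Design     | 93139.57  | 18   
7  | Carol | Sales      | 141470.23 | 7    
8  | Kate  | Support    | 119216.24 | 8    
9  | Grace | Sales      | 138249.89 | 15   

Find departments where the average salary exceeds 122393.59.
SELECT department, AVG(salary)
FROM employees
GROUP BY department
HAVING AVG(salary) > 122393.59

Result:
  Design: avg=125612.00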